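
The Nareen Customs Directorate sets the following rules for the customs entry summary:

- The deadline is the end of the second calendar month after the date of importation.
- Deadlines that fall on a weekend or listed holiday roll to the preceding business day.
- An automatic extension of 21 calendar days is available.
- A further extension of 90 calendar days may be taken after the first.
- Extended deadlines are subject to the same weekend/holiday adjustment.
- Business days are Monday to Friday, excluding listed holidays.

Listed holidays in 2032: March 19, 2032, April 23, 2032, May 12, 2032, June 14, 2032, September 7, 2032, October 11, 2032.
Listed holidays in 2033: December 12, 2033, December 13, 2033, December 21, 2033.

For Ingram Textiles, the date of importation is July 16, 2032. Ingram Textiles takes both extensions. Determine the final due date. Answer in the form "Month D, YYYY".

January 19, 2033

The second month after July 16, 2032 is September 2032, whose last day is September 30, 2032.
September 30, 2032 falls on a Thursday, which is a business day, so no adjustment is needed.
Add the 21 calendar-day extension to September 30, 2032: October 21, 2032.
October 21, 2032 is a Thursday and not a listed holiday, so it stands.
Applying the 90-calendar-day extension: October 21, 2032 + 90 days = January 19, 2033.
January 19, 2033 is a Wednesday and not a listed holiday, so it stands.
So the filing is due January 19, 2033.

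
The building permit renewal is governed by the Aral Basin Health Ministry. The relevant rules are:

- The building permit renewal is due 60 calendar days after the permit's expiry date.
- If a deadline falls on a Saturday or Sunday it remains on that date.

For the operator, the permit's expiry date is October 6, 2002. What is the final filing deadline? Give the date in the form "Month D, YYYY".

December 5, 2002

Trigger date October 6, 2002 + 60 calendar days = December 5, 2002.
No adjustment is made for weekends or holidays, so December 5, 2002 stands.
The final due date is December 5, 2002.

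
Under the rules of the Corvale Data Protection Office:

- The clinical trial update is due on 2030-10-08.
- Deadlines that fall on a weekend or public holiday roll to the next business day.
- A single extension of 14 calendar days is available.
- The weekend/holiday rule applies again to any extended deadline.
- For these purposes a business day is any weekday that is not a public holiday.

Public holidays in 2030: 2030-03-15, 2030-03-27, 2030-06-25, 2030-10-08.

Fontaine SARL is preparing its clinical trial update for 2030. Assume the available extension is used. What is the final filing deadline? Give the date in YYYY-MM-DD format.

2030-10-23

The statutory due date is 2030-10-08.
Because 2030-10-08 is a listed holiday, the deadline becomes 2030-10-09 (Wednesday).
The 14-calendar-day extension moves the deadline from 2030-10-09 to 2030-10-23.
2030-10-23 is a Wednesday and not a listed holiday, so it stands.
The final due date is 2030-10-23.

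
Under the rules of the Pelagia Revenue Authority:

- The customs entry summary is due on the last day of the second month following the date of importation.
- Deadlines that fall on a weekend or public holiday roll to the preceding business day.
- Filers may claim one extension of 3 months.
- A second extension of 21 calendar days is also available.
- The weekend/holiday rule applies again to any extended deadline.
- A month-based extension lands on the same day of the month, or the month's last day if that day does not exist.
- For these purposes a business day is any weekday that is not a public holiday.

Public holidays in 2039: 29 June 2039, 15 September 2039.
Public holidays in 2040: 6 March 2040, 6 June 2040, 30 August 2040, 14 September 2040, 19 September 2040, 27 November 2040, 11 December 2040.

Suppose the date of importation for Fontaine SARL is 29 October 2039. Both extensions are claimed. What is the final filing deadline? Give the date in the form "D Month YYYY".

The second month after 29 October 2039 is December 2039, whose last day is 31 December 2039.
31 December 2039 is a Saturday, so it moves to the preceding business day, 30 December 2039 (Friday).
Add 3 months to 30 December 2039: 30 March 2040.
30 March 2040 is a Friday and not a listed holiday, so it stands.
Applying the 21-calendar-day extension: 30 March 2040 + 21 days = 20 April 2040.
20 April 2040 falls on a Friday, which is a business day, so no adjustment is needed.
The final due date is 20 April 2040.

20 April 2040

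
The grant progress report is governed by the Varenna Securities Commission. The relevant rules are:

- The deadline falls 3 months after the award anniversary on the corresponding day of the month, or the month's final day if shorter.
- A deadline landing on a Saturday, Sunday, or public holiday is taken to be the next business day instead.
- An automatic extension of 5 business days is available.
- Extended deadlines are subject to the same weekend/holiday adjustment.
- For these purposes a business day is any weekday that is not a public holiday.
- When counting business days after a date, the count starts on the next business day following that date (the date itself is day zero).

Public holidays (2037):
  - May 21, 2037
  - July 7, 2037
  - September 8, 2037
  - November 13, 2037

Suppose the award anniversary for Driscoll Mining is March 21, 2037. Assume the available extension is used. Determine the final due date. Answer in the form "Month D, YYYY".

June 29, 2037

3 months from March 21, 2037 is June 21, 2037.
June 21, 2037 falls on a Sunday. Rolling to the next business day gives June 22, 2037, a Monday.
Counting 5 further business days from June 22, 2037 reaches June 29, 2037.
June 29, 2037 falls on a Monday, which is a business day, so no adjustment is needed.
So the filing is due June 29, 2037.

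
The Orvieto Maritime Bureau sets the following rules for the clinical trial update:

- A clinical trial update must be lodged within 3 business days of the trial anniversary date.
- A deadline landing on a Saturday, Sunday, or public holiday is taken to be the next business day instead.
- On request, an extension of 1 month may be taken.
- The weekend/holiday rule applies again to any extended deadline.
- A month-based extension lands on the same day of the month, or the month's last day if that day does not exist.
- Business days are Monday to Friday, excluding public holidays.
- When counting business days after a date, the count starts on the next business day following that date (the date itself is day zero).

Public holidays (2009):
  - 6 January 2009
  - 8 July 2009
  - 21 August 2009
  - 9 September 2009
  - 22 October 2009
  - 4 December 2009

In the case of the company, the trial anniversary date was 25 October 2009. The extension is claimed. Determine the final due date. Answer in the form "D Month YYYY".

3 business days after 25 October 2009, excluding weekends and holidays, is 28 October 2009.
28 October 2009 falls on a Wednesday, which is a business day, so no adjustment is needed.
The 1 month extension carries 28 October 2009 to 28 November 2009.
28 November 2009 falls on a Saturday. Rolling to the next business day gives 30 November 2009, a Monday.
The final due date is 30 November 2009.

30 November 2009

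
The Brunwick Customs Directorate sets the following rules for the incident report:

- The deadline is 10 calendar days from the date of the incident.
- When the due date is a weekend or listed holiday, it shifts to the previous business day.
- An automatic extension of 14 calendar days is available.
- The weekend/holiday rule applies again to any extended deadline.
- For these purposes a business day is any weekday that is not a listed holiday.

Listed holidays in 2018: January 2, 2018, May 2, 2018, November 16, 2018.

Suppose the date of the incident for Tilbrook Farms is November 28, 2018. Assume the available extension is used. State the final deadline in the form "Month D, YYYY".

December 21, 2018

Adding 10 calendar days to November 28, 2018 gives December 8, 2018.
Because December 8, 2018 is a Saturday, the deadline becomes December 7, 2018 (Friday).
Add the 14 calendar-day extension to December 7, 2018: December 21, 2018.
December 21, 2018 is a Friday and not a listed holiday, so it stands.
Deadline: December 21, 2018.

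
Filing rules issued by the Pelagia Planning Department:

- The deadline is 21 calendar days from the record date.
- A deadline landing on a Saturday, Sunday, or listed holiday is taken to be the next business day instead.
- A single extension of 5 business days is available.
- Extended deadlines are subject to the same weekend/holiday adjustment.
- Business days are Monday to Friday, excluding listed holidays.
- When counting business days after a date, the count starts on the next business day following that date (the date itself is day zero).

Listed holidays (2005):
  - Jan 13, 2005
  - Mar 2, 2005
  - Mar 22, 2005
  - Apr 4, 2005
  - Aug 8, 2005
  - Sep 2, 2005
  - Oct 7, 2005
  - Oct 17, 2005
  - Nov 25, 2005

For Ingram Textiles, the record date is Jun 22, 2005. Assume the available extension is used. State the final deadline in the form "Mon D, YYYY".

Trigger date Jun 22, 2005 + 21 calendar days = Jul 13, 2005.
Jul 13, 2005 (Wednesday) is already a business day.
The 5-business-day extension runs from Jul 13, 2005 to Jul 20, 2005.
Since Jul 20, 2005 is a Wednesday and not a holiday, the date is unchanged.
Final deadline: Jul 20, 2005.

Jul 20, 2005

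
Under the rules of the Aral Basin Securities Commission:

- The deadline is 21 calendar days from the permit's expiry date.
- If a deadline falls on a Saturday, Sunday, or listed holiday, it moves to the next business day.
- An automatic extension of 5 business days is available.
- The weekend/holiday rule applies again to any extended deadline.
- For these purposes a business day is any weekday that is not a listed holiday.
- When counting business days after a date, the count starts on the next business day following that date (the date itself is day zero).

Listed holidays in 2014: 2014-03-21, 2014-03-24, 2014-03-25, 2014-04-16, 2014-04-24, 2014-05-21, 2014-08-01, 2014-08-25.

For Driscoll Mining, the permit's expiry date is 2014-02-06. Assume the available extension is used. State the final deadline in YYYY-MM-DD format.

21 calendar days after 2014-02-06 is 2014-02-27.
Since 2014-02-27 is a Thursday and not a holiday, the date is unchanged.
The 5-business-day extension runs from 2014-02-27 to 2014-03-06.
2014-03-06 (Thursday) is already a business day.
So the filing is due 2014-03-06.

2014-03-06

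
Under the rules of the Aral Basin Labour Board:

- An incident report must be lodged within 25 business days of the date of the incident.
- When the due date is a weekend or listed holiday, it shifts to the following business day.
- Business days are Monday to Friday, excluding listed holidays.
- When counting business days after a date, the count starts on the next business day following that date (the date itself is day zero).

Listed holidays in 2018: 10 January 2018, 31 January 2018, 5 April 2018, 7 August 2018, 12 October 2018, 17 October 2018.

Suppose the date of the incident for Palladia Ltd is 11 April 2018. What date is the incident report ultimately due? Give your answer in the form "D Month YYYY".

16 May 2018

Starting the day after 11 April 2018 and counting 25 business days lands on 16 May 2018.
16 May 2018 (Wednesday) is already a business day.
The final due date is 16 May 2018.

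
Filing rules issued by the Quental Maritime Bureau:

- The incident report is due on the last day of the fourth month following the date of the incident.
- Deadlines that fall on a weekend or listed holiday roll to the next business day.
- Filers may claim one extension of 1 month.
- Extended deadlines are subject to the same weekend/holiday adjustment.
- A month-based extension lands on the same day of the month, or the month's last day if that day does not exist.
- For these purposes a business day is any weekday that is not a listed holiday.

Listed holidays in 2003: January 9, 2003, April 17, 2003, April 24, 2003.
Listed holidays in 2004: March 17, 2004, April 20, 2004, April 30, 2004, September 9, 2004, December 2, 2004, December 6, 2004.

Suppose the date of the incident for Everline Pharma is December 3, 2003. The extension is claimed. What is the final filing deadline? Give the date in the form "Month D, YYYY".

June 3, 2004

4 months after December 3, 2003 is April 2004; that month ends on April 30, 2004.
April 30, 2004 is a listed holiday; the next business day is May 3, 2004 (Monday).
Applying the 1 month extension: 1 month after May 3, 2004 is June 3, 2004.
June 3, 2004 falls on a Thursday, which is a business day, so no adjustment is needed.
The final due date is June 3, 2004.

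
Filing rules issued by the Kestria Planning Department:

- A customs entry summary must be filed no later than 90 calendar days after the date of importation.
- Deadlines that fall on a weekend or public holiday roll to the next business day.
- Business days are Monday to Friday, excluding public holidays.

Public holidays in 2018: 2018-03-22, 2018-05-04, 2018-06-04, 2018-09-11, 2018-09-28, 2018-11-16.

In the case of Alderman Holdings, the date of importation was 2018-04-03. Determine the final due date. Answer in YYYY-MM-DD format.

Trigger date 2018-04-03 + 90 calendar days = 2018-07-02.
2018-07-02 falls on a Monday, which is a business day, so no adjustment is needed.
Final deadline: 2018-07-02.

2018-07-02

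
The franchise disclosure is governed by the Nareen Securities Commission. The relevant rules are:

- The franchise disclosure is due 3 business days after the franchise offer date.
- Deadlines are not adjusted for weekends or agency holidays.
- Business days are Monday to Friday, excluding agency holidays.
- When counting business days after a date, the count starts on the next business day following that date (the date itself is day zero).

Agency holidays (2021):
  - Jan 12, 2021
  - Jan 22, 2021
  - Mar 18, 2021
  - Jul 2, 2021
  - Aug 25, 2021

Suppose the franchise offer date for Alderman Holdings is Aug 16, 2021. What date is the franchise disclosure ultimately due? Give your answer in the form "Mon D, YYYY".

Starting the day after Aug 16, 2021 and counting 3 business days lands on Aug 19, 2021.
No adjustment is made for weekends or holidays, so Aug 19, 2021 stands.
So the filing is due Aug 19, 2021.

Aug 19, 2021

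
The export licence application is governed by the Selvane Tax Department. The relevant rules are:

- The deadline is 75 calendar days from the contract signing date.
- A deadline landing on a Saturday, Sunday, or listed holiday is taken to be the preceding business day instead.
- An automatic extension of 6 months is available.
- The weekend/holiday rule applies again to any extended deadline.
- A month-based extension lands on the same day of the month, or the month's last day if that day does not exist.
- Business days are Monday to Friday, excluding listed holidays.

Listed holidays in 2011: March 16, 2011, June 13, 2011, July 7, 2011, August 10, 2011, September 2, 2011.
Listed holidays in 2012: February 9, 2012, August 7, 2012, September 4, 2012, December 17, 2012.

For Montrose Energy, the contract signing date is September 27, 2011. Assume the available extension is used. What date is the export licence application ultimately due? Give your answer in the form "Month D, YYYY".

June 8, 2012

Trigger date September 27, 2011 + 75 calendar days = December 11, 2011.
December 11, 2011 is a Sunday, so it moves to the preceding business day, December 9, 2011 (Friday).
Applying the 6 months extension: 6 months after December 9, 2011 is June 9, 2012.
June 9, 2012 falls on a Saturday. Rolling to the preceding business day gives June 8, 2012, a Friday.
Deadline: June 8, 2012.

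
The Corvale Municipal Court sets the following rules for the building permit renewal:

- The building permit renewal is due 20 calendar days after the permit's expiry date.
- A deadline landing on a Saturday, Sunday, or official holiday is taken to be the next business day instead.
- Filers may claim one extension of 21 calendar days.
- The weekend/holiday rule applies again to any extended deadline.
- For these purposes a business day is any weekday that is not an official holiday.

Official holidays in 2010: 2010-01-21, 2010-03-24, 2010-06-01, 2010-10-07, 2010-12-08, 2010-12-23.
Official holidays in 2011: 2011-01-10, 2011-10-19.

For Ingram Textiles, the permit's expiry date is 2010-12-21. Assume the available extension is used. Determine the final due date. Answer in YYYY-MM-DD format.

2011-02-01

From 2010-12-21, 20 calendar days later is 2011-01-10.
2011-01-10 is a listed holiday; the next business day is 2011-01-11 (Tuesday).
Add the 21 calendar-day extension to 2011-01-11: 2011-02-01.
2011-02-01 (Tuesday) is already a business day.
Deadline: 2011-02-01.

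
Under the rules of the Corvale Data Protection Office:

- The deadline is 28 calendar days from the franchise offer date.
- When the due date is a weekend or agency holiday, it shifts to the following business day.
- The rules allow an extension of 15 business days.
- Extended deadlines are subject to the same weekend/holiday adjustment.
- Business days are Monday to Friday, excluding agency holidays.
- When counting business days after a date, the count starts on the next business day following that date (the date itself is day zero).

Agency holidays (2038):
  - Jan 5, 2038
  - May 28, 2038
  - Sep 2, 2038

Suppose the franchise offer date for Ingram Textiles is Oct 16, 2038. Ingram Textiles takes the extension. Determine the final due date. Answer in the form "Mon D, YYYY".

Dec 6, 2038

Adding 28 calendar days to Oct 16, 2038 gives Nov 13, 2038.
Because Nov 13, 2038 is a Saturday, the deadline becomes Nov 15, 2038 (Monday).
Counting 15 further business days from Nov 15, 2038 reaches Dec 6, 2038.
Dec 6, 2038 falls on a Monday, which is a business day, so no adjustment is needed.
Final deadline: Dec 6, 2038.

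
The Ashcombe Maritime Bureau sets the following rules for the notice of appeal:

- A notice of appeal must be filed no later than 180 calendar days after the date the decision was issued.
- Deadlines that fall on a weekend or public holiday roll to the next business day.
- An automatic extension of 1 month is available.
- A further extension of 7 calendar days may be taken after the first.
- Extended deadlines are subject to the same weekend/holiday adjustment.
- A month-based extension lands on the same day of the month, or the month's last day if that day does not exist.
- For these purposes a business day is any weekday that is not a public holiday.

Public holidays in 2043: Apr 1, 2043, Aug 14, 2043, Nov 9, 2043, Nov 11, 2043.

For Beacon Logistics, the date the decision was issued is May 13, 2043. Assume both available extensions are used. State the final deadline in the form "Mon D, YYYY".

180 calendar days after May 13, 2043 is Nov 9, 2043.
Nov 9, 2043 falls on a listed holiday. Rolling to the next business day gives Nov 10, 2043, a Tuesday.
Add 1 month to Nov 10, 2043: Dec 10, 2043.
Dec 10, 2043 falls on a Thursday, which is a business day, so no adjustment is needed.
Applying the 7-calendar-day extension: Dec 10, 2043 + 7 days = Dec 17, 2043.
Dec 17, 2043 is a Thursday and not a listed holiday, so it stands.
Deadline: Dec 17, 2043.

Dec 17, 2043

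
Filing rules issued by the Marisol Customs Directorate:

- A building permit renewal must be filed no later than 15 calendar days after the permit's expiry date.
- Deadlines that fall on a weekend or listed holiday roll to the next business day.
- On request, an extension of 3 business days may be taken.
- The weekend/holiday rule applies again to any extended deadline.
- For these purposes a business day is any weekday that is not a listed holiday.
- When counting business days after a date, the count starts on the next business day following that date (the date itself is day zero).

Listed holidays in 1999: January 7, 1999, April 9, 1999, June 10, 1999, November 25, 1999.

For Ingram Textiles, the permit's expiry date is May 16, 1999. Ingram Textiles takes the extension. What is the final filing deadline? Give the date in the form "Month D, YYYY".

From May 16, 1999, 15 calendar days later is May 31, 1999.
May 31, 1999 is a Monday and not a listed holiday, so it stands.
Counting 3 further business days from May 31, 1999 reaches June 3, 1999.
Since June 3, 1999 is a Thursday and not a holiday, the date is unchanged.
So the filing is due June 3, 1999.

June 3, 1999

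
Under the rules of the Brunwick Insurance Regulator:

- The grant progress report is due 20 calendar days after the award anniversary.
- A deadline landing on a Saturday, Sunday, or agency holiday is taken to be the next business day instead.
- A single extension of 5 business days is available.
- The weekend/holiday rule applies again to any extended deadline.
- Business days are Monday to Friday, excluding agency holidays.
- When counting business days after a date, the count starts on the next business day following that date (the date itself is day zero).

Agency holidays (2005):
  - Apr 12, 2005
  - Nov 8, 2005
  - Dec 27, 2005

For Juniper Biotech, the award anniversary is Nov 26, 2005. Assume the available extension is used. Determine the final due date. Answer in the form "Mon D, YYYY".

Trigger date Nov 26, 2005 + 20 calendar days = Dec 16, 2005.
Dec 16, 2005 (Friday) is already a business day.
Applying the 5-business-day extension: 5 business days after Dec 16, 2005 is Dec 23, 2005.
Dec 23, 2005 falls on a Friday, which is a business day, so no adjustment is needed.
So the filing is due Dec 23, 2005.

Dec 23, 2005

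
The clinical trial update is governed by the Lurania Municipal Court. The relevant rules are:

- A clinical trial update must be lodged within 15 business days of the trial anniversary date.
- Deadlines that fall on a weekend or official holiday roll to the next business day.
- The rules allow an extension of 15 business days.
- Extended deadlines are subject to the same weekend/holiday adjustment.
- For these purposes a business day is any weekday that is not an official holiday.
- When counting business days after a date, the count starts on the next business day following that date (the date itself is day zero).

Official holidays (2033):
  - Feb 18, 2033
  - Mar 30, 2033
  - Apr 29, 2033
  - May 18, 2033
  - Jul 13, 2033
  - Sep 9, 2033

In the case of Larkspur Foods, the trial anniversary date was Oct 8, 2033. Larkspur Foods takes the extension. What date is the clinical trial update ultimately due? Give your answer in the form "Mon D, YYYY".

Nov 18, 2033

Starting the day after Oct 8, 2033 and counting 15 business days lands on Oct 28, 2033.
Oct 28, 2033 (Friday) is already a business day.
The 15-business-day extension runs from Oct 28, 2033 to Nov 18, 2033.
Nov 18, 2033 (Friday) is already a business day.
Deadline: Nov 18, 2033.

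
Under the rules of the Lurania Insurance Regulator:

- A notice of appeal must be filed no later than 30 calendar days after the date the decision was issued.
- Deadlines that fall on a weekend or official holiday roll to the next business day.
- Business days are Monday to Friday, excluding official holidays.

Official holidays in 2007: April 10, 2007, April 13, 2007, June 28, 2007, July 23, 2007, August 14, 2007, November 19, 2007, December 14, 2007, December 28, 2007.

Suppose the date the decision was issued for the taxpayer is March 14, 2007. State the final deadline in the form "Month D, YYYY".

Adding 30 calendar days to March 14, 2007 gives April 13, 2007.
April 13, 2007 falls on a listed holiday. Rolling to the next business day gives April 16, 2007, a Monday.
The final due date is April 16, 2007.

April 16, 2007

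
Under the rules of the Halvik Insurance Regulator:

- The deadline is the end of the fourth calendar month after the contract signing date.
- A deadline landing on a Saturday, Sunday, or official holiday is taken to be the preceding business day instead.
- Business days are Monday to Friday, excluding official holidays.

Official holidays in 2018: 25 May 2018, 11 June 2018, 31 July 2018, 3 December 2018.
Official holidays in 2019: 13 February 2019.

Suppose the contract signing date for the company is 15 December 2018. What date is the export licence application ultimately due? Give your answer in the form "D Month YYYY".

4 months after 15 December 2018 is April 2019; that month ends on 30 April 2019.
30 April 2019 is a Tuesday and not a listed holiday, so it stands.
The final due date is 30 April 2019.

30 April 2019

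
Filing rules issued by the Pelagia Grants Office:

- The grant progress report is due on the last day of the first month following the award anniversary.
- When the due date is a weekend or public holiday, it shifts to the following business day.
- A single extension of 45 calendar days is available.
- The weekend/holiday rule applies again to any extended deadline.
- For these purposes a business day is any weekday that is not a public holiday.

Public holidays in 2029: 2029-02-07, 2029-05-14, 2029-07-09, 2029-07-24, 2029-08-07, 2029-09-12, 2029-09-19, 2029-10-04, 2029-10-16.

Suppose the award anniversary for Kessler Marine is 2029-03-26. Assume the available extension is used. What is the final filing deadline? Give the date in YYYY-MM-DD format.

1 month after 2029-03-26 is April 2029; that month ends on 2029-04-30.
2029-04-30 is a Monday and not a listed holiday, so it stands.
Applying the 45-calendar-day extension: 2029-04-30 + 45 days = 2029-06-14.
2029-06-14 (Thursday) is already a business day.
The final due date is 2029-06-14.

2029-06-14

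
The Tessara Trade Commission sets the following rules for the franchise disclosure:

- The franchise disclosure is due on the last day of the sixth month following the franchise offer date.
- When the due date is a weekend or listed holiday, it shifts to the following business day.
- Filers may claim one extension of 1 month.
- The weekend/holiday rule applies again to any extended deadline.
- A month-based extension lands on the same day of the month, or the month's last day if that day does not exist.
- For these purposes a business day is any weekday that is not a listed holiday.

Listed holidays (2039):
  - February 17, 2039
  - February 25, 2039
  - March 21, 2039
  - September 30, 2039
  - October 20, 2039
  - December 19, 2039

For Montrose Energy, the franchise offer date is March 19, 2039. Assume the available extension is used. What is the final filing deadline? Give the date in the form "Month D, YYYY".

November 3, 2039

6 months after March 19, 2039 is September 2039; that month ends on September 30, 2039.
September 30, 2039 is a listed holiday, so it moves to the next business day, October 3, 2039 (Monday).
The 1 month extension carries October 3, 2039 to November 3, 2039.
Since November 3, 2039 is a Thursday and not a holiday, the date is unchanged.
So the filing is due November 3, 2039.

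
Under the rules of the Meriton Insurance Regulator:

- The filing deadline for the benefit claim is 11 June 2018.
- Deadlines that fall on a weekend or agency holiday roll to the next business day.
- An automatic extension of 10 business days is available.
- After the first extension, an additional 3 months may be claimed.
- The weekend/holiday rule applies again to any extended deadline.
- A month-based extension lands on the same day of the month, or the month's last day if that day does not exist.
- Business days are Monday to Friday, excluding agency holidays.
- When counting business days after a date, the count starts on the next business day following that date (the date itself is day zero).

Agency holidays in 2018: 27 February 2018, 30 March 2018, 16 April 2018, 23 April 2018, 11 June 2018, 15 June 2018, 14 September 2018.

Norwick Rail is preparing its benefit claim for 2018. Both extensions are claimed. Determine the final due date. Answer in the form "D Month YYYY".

27 September 2018

Start from the fixed due date, 11 June 2018.
Because 11 June 2018 is a listed holiday, the deadline becomes 12 June 2018 (Tuesday).
Counting 10 further business days from 12 June 2018 reaches 27 June 2018.
27 June 2018 (Wednesday) is already a business day.
The 3 months extension carries 27 June 2018 to 27 September 2018.
27 September 2018 falls on a Thursday, which is a business day, so no adjustment is needed.
The final due date is 27 September 2018.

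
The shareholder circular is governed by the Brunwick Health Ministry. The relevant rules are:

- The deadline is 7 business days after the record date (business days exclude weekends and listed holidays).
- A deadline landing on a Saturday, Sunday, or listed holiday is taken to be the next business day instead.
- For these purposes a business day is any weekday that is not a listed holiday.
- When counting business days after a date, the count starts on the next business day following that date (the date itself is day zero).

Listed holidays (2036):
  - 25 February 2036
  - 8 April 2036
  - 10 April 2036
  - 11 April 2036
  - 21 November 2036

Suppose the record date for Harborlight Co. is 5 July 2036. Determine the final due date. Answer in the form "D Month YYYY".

Starting the day after 5 July 2036 and counting 7 business days lands on 15 July 2036.
15 July 2036 (Tuesday) is already a business day.
Deadline: 15 July 2036.

15 July 2036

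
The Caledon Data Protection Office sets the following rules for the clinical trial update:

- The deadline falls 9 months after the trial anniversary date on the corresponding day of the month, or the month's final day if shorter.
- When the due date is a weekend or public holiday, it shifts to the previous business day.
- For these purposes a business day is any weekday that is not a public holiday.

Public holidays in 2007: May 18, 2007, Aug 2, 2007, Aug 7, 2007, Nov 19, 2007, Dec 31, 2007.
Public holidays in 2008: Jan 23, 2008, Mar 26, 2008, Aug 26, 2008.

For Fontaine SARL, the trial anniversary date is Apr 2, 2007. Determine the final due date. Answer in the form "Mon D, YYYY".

Jan 2, 2008

9 months after Apr 2, 2007, on the same day of the month, is Jan 2, 2008.
Jan 2, 2008 falls on a Wednesday, which is a business day, so no adjustment is needed.
So the filing is due Jan 2, 2008.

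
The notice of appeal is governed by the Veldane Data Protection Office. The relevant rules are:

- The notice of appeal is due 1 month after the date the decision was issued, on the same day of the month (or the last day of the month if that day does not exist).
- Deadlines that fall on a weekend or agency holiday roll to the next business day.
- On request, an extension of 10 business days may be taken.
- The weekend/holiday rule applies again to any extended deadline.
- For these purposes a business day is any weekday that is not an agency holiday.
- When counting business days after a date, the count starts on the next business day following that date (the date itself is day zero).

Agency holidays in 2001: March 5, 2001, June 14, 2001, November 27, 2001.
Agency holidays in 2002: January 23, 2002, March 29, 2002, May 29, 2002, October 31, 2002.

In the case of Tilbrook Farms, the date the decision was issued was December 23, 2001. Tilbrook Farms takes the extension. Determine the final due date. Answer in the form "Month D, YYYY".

February 7, 2002

1 month after December 23, 2001, on the same day of the month, is January 23, 2002.
January 23, 2002 is a listed holiday; the next business day is January 24, 2002 (Thursday).
Counting 10 further business days from January 24, 2002 reaches February 7, 2002.
February 7, 2002 falls on a Thursday, which is a business day, so no adjustment is needed.
So the filing is due February 7, 2002.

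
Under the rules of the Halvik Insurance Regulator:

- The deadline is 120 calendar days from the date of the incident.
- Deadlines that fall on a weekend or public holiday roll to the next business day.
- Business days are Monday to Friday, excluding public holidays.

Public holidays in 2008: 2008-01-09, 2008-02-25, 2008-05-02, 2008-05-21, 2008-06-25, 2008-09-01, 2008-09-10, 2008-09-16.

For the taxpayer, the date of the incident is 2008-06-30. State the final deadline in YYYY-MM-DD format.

120 calendar days after 2008-06-30 is 2008-10-28.
2008-10-28 is a Tuesday and not a listed holiday, so it stands.
Deadline: 2008-10-28.

2008-10-28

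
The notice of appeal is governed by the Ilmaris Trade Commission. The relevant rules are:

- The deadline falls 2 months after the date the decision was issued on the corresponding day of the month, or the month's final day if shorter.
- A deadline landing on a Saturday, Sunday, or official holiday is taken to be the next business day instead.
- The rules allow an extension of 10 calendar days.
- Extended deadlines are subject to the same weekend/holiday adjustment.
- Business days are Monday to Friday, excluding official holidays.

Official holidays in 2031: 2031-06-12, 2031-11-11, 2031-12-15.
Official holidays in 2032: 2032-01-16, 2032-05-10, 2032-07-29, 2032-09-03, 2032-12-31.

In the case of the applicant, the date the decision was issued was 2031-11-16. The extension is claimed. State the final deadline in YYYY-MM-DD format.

2032-01-29

2 months after 2031-11-16, on the same day of the month, is 2032-01-16.
Because 2032-01-16 is a listed holiday, the deadline becomes 2032-01-19 (Monday).
The 10-calendar-day extension moves the deadline from 2032-01-19 to 2032-01-29.
2032-01-29 is a Thursday and not a listed holiday, so it stands.
Final deadline: 2032-01-29.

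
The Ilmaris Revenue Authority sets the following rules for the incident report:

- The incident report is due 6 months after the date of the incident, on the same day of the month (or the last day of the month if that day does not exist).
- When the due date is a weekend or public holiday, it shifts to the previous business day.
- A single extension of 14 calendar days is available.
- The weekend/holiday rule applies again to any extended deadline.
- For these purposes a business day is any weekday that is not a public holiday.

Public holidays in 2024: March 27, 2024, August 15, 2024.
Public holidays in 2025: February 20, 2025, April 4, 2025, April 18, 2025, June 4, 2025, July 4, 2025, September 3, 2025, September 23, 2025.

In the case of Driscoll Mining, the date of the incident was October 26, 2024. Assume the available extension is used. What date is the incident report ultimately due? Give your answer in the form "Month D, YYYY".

May 9, 2025

6 months from October 26, 2024 is April 26, 2025.
Because April 26, 2025 is a Saturday, the deadline becomes April 25, 2025 (Friday).
Applying the 14-calendar-day extension: April 25, 2025 + 14 days = May 9, 2025.
May 9, 2025 is a Friday and not a listed holiday, so it stands.
The final due date is May 9, 2025.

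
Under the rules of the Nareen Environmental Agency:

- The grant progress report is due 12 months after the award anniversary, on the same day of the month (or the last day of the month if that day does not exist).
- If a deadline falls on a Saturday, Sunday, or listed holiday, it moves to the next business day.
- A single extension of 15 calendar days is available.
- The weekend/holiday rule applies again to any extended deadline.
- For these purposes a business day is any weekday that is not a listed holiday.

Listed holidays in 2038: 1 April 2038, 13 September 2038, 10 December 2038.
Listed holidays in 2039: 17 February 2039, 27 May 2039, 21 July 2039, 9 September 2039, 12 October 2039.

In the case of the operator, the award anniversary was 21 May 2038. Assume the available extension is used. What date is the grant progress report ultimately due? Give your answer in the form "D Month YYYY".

7 June 2039

12 months from 21 May 2038 is 21 May 2039.
21 May 2039 is a Saturday; the next business day is 23 May 2039 (Monday).
With the 15-day extension, 23 May 2039 becomes 7 June 2039.
7 June 2039 (Tuesday) is already a business day.
The final due date is 7 June 2039.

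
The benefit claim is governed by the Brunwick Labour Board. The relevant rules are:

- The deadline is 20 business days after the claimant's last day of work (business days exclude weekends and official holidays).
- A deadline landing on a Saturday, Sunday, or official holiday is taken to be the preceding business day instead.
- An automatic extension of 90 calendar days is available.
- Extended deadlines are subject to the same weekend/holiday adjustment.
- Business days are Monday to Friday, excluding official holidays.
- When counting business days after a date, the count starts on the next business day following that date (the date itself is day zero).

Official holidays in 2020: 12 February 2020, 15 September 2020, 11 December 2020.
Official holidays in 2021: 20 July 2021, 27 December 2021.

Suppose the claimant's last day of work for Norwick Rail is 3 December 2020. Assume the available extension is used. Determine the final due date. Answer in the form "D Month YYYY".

Counting 20 business days after 3 December 2020 (skipping weekends and listed holidays) reaches 1 January 2021.
1 January 2021 is a Friday and not a listed holiday, so it stands.
With the 90-day extension, 1 January 2021 becomes 1 April 2021.
Since 1 April 2021 is a Thursday and not a holiday, the date is unchanged.
The final due date is 1 April 2021.

1 April 2021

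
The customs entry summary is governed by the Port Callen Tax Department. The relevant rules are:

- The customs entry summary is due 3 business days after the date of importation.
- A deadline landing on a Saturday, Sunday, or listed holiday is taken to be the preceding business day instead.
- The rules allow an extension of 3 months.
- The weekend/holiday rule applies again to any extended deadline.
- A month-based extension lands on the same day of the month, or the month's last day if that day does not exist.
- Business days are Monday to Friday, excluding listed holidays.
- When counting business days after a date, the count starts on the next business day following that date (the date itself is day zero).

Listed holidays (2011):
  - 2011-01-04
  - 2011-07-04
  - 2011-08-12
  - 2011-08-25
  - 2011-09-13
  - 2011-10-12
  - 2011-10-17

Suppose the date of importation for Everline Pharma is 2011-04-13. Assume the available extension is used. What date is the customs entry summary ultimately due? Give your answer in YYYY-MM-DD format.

Starting the day after 2011-04-13 and counting 3 business days lands on 2011-04-18.
Since 2011-04-18 is a Monday and not a holiday, the date is unchanged.
The 3 months extension carries 2011-04-18 to 2011-07-18.
2011-07-18 (Monday) is already a business day.
The final due date is 2011-07-18.

2011-07-18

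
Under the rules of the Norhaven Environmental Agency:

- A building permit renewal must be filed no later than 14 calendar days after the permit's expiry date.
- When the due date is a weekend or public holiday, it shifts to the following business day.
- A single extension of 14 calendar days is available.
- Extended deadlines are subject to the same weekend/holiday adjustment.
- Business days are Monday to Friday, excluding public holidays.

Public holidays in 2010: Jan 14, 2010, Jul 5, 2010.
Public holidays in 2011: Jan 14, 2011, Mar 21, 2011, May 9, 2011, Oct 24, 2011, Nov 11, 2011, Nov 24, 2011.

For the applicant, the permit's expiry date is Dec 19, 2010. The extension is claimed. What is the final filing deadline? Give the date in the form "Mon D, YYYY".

Jan 17, 2011

Adding 14 calendar days to Dec 19, 2010 gives Jan 2, 2011.
Jan 2, 2011 is a Sunday; the next business day is Jan 3, 2011 (Monday).
Applying the 14-calendar-day extension: Jan 3, 2011 + 14 days = Jan 17, 2011.
Jan 17, 2011 (Monday) is already a business day.
Final deadline: Jan 17, 2011.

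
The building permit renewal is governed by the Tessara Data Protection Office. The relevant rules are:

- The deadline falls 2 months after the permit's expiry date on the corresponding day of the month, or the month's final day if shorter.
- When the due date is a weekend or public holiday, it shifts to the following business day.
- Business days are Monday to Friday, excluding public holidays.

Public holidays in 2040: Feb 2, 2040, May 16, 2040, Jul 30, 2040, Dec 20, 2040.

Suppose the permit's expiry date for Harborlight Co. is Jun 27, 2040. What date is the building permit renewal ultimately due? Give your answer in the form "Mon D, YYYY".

2 months after Jun 27, 2040, on the same day of the month, is Aug 27, 2040.
Aug 27, 2040 is a Monday and not a listed holiday, so it stands.
The final due date is Aug 27, 2040.

Aug 27, 2040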